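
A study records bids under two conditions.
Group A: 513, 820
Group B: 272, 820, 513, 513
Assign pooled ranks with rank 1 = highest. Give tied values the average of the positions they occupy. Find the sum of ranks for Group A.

5.5

Sorted (descending): 820, 820, 513, 513, 513, 272
The 2 values of 820 occupy positions 1–2 → average rank (1+2)/2 = 1.5.
The 3 values of 513 occupy positions 3–5 → average rank 4.
Group A values → pooled ranks: 513→4, 820→1.5
Rank sum = 4 + 1.5 = 5.5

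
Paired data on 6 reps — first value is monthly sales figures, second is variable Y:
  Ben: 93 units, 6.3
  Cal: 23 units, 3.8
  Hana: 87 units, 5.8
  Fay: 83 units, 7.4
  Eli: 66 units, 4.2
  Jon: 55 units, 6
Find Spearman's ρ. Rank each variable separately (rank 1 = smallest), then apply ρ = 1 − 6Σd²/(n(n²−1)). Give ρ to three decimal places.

Ranks of variable 1: 6, 1, 5, 4, 3, 2
Ranks of variable 2: 5, 1, 3, 6, 2, 4
d = r₁ − r₂: 1, 0, 2, -2, 1, -2
d²: 1, 0, 4, 4, 1, 4; Σd² = 14
ρ = 1 − 6·14/(6·35) = 1 − 84/210 = 0.600

0.600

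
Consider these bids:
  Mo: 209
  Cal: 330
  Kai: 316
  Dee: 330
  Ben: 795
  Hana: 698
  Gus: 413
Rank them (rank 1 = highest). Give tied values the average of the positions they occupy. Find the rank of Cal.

Sorted (descending): 795, 698, 413, 330, 330, 316, 209
The 2 values of 330 occupy positions 4–5 → average rank (4+5)/2 = 4.5.
Cal has value 330 → rank 4.5.

4.5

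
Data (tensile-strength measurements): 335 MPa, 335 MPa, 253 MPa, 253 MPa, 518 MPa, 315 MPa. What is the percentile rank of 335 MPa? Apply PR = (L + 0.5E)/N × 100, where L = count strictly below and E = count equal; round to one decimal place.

N = 6.
Strictly below 335: 3. Equal to 335: 2.
PR = (3 + 0.5·2)/6 × 100 = 66.7

66.7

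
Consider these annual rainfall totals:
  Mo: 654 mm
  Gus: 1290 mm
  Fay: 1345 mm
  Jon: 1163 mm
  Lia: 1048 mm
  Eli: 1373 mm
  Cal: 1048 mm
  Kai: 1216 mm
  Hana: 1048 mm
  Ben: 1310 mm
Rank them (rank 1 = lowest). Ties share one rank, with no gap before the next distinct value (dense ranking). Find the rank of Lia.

2

Sorted (ascending): 654, 1048, 1048, 1048, 1163, 1216, 1290, 1310, 1345, 1373
The 3 values of 1048 share dense rank 2.
Remaining distinct values take the next consecutive integers.
Lia has value 1048 mm → rank 2.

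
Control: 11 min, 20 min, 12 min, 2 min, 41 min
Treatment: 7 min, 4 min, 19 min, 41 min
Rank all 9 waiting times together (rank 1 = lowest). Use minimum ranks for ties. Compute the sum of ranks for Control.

25

Sorted (ascending): 2, 4, 7, 11, 12, 19, 20, 41, 41
The 2 values of 41 occupy positions 8–9 → each gets rank 8.
Control values → pooled ranks: 11→4, 20→7, 12→5, 2→1, 41→8
Rank sum = 4 + 7 + 5 + 1 + 8 = 25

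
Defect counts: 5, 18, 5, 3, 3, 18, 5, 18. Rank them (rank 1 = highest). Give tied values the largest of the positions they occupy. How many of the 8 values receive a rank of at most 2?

0

Sorted (descending): 18, 18, 18, 5, 5, 5, 3, 3
The 3 values of 18 occupy positions 1–3 → each gets rank 3.
The 3 values of 5 occupy positions 4–6 → each gets rank 6.
The 2 values of 3 occupy positions 7–8 → each gets rank 8.
Ranks ≤ 2: {} → 0 values.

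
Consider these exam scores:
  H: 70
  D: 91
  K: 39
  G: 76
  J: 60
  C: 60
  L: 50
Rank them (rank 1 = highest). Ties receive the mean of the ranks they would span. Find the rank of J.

Sorted (descending): 91, 76, 70, 60, 60, 50, 39
The 2 values of 60 occupy positions 4–5 → average rank (4+5)/2 = 4.5.
J has value 60 → rank 4.5.

4.5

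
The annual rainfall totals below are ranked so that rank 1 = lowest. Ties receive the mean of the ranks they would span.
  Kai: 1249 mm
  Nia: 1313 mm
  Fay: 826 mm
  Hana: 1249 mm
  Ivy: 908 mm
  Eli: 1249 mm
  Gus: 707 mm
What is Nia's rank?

7

Sorted (ascending): 707, 826, 908, 1249, 1249, 1249, 1313
The 3 values of 1249 occupy positions 4–6 → average rank 5.
Nia has value 1313 mm → rank 7.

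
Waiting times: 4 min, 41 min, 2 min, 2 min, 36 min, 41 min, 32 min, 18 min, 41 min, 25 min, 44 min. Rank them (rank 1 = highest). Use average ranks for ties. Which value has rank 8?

18

Sorted (descending): 44, 41, 41, 41, 36, 32, 25, 18, 4, 2, 2
The 3 values of 41 occupy positions 2–4 → average rank 3.
The 2 values of 2 occupy positions 10–11 → average rank (10+11)/2 = 10.5.
Rank 8 → value 18.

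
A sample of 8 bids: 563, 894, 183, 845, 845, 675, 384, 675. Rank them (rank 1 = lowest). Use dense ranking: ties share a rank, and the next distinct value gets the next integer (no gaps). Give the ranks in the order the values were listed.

Sorted (ascending): 183, 384, 563, 675, 675, 845, 845, 894
The 2 values of 675 share dense rank 4.
The 2 values of 845 share dense rank 5.
Remaining distinct values take the next consecutive integers.

3, 6, 1, 5, 5, 4, 2, 4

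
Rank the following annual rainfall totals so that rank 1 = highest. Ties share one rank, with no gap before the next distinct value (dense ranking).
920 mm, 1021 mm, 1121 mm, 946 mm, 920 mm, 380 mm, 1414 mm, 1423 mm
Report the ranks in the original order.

6, 4, 3, 5, 6, 7, 2, 1

Sorted (descending): 1423, 1414, 1121, 1021, 946, 920, 920, 380
The 2 values of 920 share dense rank 6.
Remaining distinct values take the next consecutive integers.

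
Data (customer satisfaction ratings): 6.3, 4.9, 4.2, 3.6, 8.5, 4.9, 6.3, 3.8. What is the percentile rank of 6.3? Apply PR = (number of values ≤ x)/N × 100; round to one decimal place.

N = 8.
Strictly below 6.3: 5. Equal to 6.3: 2.
PR = 7/8 × 100 = 87.5

87.5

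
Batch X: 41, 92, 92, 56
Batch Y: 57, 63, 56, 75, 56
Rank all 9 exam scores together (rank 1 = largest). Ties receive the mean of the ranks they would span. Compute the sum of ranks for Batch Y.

26

Sorted (descending): 92, 92, 75, 63, 57, 56, 56, 56, 41
The 2 values of 92 occupy positions 1–2 → average rank (1+2)/2 = 1.5.
The 3 values of 56 occupy positions 6–8 → average rank 7.
Batch Y values → pooled ranks: 57→5, 63→4, 56→7, 75→3, 56→7
Rank sum = 5 + 4 + 7 + 3 + 7 = 26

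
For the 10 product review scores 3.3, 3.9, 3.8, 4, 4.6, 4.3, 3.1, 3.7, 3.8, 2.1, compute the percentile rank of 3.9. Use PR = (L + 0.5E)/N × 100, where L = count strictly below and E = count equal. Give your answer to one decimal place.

N = 10.
Strictly below 3.9: 6. Equal to 3.9: 1.
PR = (6 + 0.5·1)/10 × 100 = 65.0

65.0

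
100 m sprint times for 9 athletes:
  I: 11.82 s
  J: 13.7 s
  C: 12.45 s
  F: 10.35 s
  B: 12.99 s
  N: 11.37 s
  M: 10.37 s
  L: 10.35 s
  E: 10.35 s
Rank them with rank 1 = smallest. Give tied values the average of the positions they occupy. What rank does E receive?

2

Sorted (ascending): 10.35, 10.35, 10.35, 10.37, 11.37, 11.82, 12.45, 12.99, 13.7
The 3 values of 10.35 occupy positions 1–3 → average rank 2.
E has value 10.35 s → rank 2.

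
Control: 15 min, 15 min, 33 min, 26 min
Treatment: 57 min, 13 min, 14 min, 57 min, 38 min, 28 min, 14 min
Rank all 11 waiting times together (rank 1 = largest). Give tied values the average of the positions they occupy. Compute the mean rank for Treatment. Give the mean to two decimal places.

Sorted (descending): 57, 57, 38, 33, 28, 26, 15, 15, 14, 14, 13
The 2 values of 57 occupy positions 1–2 → average rank (1+2)/2 = 1.5.
The 2 values of 15 occupy positions 7–8 → average rank (7+8)/2 = 7.5.
The 2 values of 14 occupy positions 9–10 → average rank (9+10)/2 = 9.5.
Treatment values → pooled ranks: 57→1.5, 13→11, 14→9.5, 57→1.5, 38→3, 28→5, 14→9.5
Mean rank = (1.5 + 11 + 9.5 + 1.5 + 3 + 5 + 9.5) / 7 = 5.86

5.86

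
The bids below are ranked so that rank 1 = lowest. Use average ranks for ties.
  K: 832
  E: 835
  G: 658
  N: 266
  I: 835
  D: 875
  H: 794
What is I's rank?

5.5

Sorted (ascending): 266, 658, 794, 832, 835, 835, 875
The 2 values of 835 occupy positions 5–6 → average rank (5+6)/2 = 5.5.
I has value 835 → rank 5.5.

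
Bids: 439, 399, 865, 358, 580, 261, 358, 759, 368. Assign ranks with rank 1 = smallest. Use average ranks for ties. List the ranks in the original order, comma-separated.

Sorted (ascending): 261, 358, 358, 368, 399, 439, 580, 759, 865
The 2 values of 358 occupy positions 2–3 → average rank (2+3)/2 = 2.5.

6, 5, 9, 2.5, 7, 1, 2.5, 8, 4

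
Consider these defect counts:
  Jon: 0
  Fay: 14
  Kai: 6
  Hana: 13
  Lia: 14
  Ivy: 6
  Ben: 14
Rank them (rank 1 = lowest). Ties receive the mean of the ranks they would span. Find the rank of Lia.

Sorted (ascending): 0, 6, 6, 13, 14, 14, 14
The 2 values of 6 occupy positions 2–3 → average rank (2+3)/2 = 2.5.
The 3 values of 14 occupy positions 5–7 → average rank 6.
Lia has value 14 → rank 6.

6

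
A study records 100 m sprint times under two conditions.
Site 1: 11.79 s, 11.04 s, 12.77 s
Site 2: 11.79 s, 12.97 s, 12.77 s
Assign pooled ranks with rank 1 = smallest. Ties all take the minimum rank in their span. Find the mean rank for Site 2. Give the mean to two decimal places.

Sorted (ascending): 11.04, 11.79, 11.79, 12.77, 12.77, 12.97
The 2 values of 11.79 occupy positions 2–3 → each gets rank 2.
The 2 values of 12.77 occupy positions 4–5 → each gets rank 4.
Site 2 values → pooled ranks: 11.79→2, 12.97→6, 12.77→4
Mean rank = (2 + 6 + 4) / 3 = 4.00

4.00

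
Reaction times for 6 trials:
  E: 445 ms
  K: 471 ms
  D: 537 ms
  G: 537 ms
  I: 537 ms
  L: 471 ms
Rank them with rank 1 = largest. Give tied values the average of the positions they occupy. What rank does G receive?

2

Sorted (descending): 537, 537, 537, 471, 471, 445
The 3 values of 537 occupy positions 1–3 → average rank 2.
The 2 values of 471 occupy positions 4–5 → average rank (4+5)/2 = 4.5.
G has value 537 ms → rank 2.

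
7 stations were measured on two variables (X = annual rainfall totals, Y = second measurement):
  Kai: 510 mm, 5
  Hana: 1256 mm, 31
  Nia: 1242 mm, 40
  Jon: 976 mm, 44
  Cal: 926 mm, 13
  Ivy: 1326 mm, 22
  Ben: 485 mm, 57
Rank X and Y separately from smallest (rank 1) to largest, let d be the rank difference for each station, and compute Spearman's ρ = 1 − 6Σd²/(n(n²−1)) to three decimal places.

-0.107

Ranks of variable 1: 2, 6, 5, 4, 3, 7, 1
Ranks of variable 2: 1, 4, 5, 6, 2, 3, 7
d = r₁ − r₂: 1, 2, 0, -2, 1, 4, -6
d²: 1, 4, 0, 4, 1, 16, 36; Σd² = 62
ρ = 1 − 6·62/(7·48) = 1 − 372/336 = -0.107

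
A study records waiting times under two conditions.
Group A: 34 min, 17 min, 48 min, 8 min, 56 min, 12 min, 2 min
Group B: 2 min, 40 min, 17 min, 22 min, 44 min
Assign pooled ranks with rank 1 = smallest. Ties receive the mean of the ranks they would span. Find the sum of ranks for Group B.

Sorted (ascending): 2, 2, 8, 12, 17, 17, 22, 34, 40, 44, 48, 56
The 2 values of 2 occupy positions 1–2 → average rank (1+2)/2 = 1.5.
The 2 values of 17 occupy positions 5–6 → average rank (5+6)/2 = 5.5.
Group B values → pooled ranks: 2→1.5, 40→9, 17→5.5, 22→7, 44→10
Rank sum = 1.5 + 9 + 5.5 + 7 + 10 = 33

33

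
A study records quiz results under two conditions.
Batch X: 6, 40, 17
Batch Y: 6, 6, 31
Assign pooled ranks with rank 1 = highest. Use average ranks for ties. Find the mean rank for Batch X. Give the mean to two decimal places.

Sorted (descending): 40, 31, 17, 6, 6, 6
The 3 values of 6 occupy positions 4–6 → average rank 5.
Batch X values → pooled ranks: 6→5, 40→1, 17→3
Mean rank = (5 + 1 + 3) / 3 = 3.00

3.00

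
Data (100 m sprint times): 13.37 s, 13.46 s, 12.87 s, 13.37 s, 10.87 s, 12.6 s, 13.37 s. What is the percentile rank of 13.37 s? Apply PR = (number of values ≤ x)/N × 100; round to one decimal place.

85.7

N = 7.
Strictly below 13.37: 3. Equal to 13.37: 3.
PR = 6/7 × 100 = 85.7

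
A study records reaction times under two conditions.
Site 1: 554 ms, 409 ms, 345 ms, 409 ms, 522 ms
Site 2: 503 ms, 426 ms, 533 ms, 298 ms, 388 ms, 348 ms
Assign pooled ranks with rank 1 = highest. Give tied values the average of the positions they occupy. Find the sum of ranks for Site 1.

27

Sorted (descending): 554, 533, 522, 503, 426, 409, 409, 388, 348, 345, 298
The 2 values of 409 occupy positions 6–7 → average rank (6+7)/2 = 6.5.
Site 1 values → pooled ranks: 554→1, 409→6.5, 345→10, 409→6.5, 522→3
Rank sum = 1 + 6.5 + 10 + 6.5 + 3 = 27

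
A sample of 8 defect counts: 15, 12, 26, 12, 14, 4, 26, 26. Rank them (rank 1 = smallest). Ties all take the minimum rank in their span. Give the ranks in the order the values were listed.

Sorted (ascending): 4, 12, 12, 14, 15, 26, 26, 26
The 2 values of 12 occupy positions 2–3 → each gets rank 2.
The 3 values of 26 occupy positions 6–8 → each gets rank 6.

5, 2, 6, 2, 4, 1, 6, 6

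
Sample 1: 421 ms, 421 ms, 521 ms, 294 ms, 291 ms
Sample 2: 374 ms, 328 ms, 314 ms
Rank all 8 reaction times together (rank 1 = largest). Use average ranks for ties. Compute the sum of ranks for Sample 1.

21

Sorted (descending): 521, 421, 421, 374, 328, 314, 294, 291
The 2 values of 421 occupy positions 2–3 → average rank (2+3)/2 = 2.5.
Sample 1 values → pooled ranks: 421→2.5, 421→2.5, 521→1, 294→7, 291→8
Rank sum = 2.5 + 2.5 + 1 + 7 + 8 = 21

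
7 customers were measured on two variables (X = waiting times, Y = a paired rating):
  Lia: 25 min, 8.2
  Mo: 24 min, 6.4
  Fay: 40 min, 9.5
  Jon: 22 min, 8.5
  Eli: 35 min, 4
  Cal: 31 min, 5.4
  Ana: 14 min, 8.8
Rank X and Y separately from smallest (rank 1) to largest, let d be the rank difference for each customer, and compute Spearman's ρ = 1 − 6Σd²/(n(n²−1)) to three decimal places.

Ranks of variable 1: 4, 3, 7, 2, 6, 5, 1
Ranks of variable 2: 4, 3, 7, 5, 1, 2, 6
d = r₁ − r₂: 0, 0, 0, -3, 5, 3, -5
d²: 0, 0, 0, 9, 25, 9, 25; Σd² = 68
ρ = 1 − 6·68/(7·48) = 1 − 408/336 = -0.214

-0.214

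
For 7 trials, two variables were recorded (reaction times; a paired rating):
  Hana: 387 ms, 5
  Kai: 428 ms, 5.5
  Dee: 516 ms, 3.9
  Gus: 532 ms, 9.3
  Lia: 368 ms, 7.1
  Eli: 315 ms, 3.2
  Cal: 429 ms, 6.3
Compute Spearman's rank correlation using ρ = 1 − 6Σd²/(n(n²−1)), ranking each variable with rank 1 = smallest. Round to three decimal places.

0.429

Ranks of variable 1: 3, 4, 6, 7, 2, 1, 5
Ranks of variable 2: 3, 4, 2, 7, 6, 1, 5
d = r₁ − r₂: 0, 0, 4, 0, -4, 0, 0
d²: 0, 0, 16, 0, 16, 0, 0; Σd² = 32
ρ = 1 − 6·32/(7·48) = 1 − 192/336 = 0.429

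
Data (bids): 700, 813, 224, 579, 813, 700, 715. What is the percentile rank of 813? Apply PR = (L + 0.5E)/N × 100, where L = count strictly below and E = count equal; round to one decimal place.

N = 7.
Strictly below 813: 5. Equal to 813: 2.
PR = (5 + 0.5·2)/7 × 100 = 85.7

85.7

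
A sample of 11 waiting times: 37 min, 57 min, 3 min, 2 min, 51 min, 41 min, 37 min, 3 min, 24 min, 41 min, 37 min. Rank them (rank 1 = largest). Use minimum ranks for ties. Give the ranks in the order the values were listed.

5, 1, 9, 11, 2, 3, 5, 9, 8, 3, 5

Sorted (descending): 57, 51, 41, 41, 37, 37, 37, 24, 3, 3, 2
The 2 values of 41 occupy positions 3–4 → each gets rank 3.
The 3 values of 37 occupy positions 5–7 → each gets rank 5.
The 2 values of 3 occupy positions 9–10 → each gets rank 9.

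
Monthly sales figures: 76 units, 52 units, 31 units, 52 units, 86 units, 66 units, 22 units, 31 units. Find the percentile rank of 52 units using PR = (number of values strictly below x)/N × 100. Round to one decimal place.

37.5

N = 8.
Strictly below 52: 3. Equal to 52: 2.
PR = 3/8 × 100 = 37.5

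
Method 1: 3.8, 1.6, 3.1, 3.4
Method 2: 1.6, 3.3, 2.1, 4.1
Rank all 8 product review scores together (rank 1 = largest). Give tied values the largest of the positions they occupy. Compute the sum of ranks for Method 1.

18

Sorted (descending): 4.1, 3.8, 3.4, 3.3, 3.1, 2.1, 1.6, 1.6
The 2 values of 1.6 occupy positions 7–8 → each gets rank 8.
Method 1 values → pooled ranks: 3.8→2, 1.6→8, 3.1→5, 3.4→3
Rank sum = 2 + 8 + 5 + 3 = 18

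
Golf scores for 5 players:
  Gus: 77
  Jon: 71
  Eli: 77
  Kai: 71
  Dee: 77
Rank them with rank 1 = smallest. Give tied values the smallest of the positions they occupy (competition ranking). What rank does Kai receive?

Sorted (ascending): 71, 71, 77, 77, 77
The 2 values of 71 occupy positions 1–2 → each gets rank 1.
The 3 values of 77 occupy positions 3–5 → each gets rank 3.
Kai has value 71 → rank 1.

1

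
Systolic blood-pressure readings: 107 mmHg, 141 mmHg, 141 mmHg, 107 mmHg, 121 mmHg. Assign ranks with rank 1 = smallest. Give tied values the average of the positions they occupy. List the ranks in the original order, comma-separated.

1.5, 4.5, 4.5, 1.5, 3

Sorted (ascending): 107, 107, 121, 141, 141
The 2 values of 107 occupy positions 1–2 → average rank (1+2)/2 = 1.5.
The 2 values of 141 occupy positions 4–5 → average rank (4+5)/2 = 4.5.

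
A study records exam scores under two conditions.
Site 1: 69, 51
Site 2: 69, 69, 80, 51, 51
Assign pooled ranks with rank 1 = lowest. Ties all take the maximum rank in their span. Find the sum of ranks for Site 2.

Sorted (ascending): 51, 51, 51, 69, 69, 69, 80
The 3 values of 51 occupy positions 1–3 → each gets rank 3.
The 3 values of 69 occupy positions 4–6 → each gets rank 6.
Site 2 values → pooled ranks: 69→6, 69→6, 80→7, 51→3, 51→3
Rank sum = 6 + 6 + 7 + 3 + 3 = 25

25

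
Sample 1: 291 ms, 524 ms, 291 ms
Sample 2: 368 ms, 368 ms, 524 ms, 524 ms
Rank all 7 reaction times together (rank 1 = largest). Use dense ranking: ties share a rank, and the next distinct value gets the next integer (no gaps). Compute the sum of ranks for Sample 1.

7

Sorted (descending): 524, 524, 524, 368, 368, 291, 291
The 3 values of 524 share dense rank 1.
The 2 values of 368 share dense rank 2.
The 2 values of 291 share dense rank 3.
Sample 1 values → pooled ranks: 291→3, 524→1, 291→3
Rank sum = 3 + 1 + 3 = 7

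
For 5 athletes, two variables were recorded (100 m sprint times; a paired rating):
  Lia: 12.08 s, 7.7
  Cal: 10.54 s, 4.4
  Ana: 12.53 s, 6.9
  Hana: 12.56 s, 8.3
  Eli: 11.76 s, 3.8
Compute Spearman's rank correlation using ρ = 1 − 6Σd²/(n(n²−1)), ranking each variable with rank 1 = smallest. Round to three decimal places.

0.800

Ranks of variable 1: 3, 1, 4, 5, 2
Ranks of variable 2: 4, 2, 3, 5, 1
d = r₁ − r₂: -1, -1, 1, 0, 1
d²: 1, 1, 1, 0, 1; Σd² = 4
ρ = 1 − 6·4/(5·24) = 1 − 24/120 = 0.800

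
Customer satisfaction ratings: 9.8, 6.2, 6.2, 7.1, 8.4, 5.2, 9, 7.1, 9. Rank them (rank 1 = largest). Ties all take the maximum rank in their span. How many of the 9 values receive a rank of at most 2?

Sorted (descending): 9.8, 9, 9, 8.4, 7.1, 7.1, 6.2, 6.2, 5.2
The 2 values of 9 occupy positions 2–3 → each gets rank 3.
The 2 values of 7.1 occupy positions 5–6 → each gets rank 6.
The 2 values of 6.2 occupy positions 7–8 → each gets rank 8.
Ranks ≤ 2: {1} → 1 value.

1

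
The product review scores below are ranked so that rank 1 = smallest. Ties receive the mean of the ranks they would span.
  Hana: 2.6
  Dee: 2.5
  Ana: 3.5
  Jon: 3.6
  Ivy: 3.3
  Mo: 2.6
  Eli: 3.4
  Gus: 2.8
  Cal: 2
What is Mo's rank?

Sorted (ascending): 2, 2.5, 2.6, 2.6, 2.8, 3.3, 3.4, 3.5, 3.6
The 2 values of 2.6 occupy positions 3–4 → average rank (3+4)/2 = 3.5.
Mo has value 2.6 → rank 3.5.

3.5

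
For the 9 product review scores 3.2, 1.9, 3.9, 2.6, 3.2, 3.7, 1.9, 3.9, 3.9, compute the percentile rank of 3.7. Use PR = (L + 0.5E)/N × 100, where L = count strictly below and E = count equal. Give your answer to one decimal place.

61.1

N = 9.
Strictly below 3.7: 5. Equal to 3.7: 1.
PR = (5 + 0.5·1)/9 × 100 = 61.1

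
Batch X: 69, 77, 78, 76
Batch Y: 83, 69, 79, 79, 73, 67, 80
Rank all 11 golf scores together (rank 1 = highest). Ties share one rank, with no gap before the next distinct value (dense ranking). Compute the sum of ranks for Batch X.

23

Sorted (descending): 83, 80, 79, 79, 78, 77, 76, 73, 69, 69, 67
The 2 values of 79 share dense rank 3.
The 2 values of 69 share dense rank 8.
Remaining distinct values take the next consecutive integers.
Batch X values → pooled ranks: 69→8, 77→5, 78→4, 76→6
Rank sum = 8 + 5 + 4 + 6 = 23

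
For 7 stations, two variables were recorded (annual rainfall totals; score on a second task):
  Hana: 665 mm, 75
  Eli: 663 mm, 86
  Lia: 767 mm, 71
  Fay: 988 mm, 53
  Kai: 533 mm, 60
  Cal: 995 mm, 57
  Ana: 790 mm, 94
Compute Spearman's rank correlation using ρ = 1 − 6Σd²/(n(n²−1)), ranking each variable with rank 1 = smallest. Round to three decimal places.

-0.393

Ranks of variable 1: 3, 2, 4, 6, 1, 7, 5
Ranks of variable 2: 5, 6, 4, 1, 3, 2, 7
d = r₁ − r₂: -2, -4, 0, 5, -2, 5, -2
d²: 4, 16, 0, 25, 4, 25, 4; Σd² = 78
ρ = 1 − 6·78/(7·48) = 1 − 468/336 = -0.393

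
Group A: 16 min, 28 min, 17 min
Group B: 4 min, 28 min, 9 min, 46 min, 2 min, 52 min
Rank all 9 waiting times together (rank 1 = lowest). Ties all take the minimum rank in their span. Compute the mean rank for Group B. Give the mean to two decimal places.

Sorted (ascending): 2, 4, 9, 16, 17, 28, 28, 46, 52
The 2 values of 28 occupy positions 6–7 → each gets rank 6.
Group B values → pooled ranks: 4→2, 28→6, 9→3, 46→8, 2→1, 52→9
Mean rank = (2 + 6 + 3 + 8 + 1 + 9) / 6 = 4.83

4.83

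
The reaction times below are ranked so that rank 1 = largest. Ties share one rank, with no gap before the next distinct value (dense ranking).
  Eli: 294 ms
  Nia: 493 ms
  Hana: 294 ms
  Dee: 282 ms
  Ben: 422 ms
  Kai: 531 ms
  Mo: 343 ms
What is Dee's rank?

6

Sorted (descending): 531, 493, 422, 343, 294, 294, 282
The 2 values of 294 share dense rank 5.
Remaining distinct values take the next consecutive integers.
Dee has value 282 ms → rank 6.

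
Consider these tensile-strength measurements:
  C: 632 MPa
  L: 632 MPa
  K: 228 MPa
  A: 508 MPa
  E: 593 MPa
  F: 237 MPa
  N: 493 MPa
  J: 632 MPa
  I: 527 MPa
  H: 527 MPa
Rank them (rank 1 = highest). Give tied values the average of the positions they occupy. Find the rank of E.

Sorted (descending): 632, 632, 632, 593, 527, 527, 508, 493, 237, 228
The 3 values of 632 occupy positions 1–3 → average rank 2.
The 2 values of 527 occupy positions 5–6 → average rank (5+6)/2 = 5.5.
E has value 593 MPa → rank 4.

4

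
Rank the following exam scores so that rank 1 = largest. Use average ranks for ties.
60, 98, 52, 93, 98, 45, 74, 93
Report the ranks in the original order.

Sorted (descending): 98, 98, 93, 93, 74, 60, 52, 45
The 2 values of 98 occupy positions 1–2 → average rank (1+2)/2 = 1.5.
The 2 values of 93 occupy positions 3–4 → average rank (3+4)/2 = 3.5.

6, 1.5, 7, 3.5, 1.5, 8, 5, 3.5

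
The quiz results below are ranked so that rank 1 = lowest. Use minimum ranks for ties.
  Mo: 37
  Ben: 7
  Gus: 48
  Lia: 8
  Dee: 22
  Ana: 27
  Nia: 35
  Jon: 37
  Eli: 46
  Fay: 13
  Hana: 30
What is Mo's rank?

Sorted (ascending): 7, 8, 13, 22, 27, 30, 35, 37, 37, 46, 48
The 2 values of 37 occupy positions 8–9 → each gets rank 8.
Mo has value 37 → rank 8.

8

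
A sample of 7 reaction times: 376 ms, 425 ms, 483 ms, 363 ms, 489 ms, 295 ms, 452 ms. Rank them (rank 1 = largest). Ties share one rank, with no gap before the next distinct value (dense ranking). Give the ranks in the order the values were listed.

5, 4, 2, 6, 1, 7, 3

Sorted (descending): 489, 483, 452, 425, 376, 363, 295
No ties — each value takes its position as its rank.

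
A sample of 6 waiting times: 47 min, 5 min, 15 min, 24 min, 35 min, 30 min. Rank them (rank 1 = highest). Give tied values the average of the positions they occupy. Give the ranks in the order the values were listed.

Sorted (descending): 47, 35, 30, 24, 15, 5
No ties — each value takes its position as its rank.

1, 6, 5, 4, 2, 3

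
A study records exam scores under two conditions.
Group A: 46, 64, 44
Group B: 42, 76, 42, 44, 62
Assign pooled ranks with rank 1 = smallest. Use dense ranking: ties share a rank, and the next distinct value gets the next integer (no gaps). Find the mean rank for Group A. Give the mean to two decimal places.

3.33

Sorted (ascending): 42, 42, 44, 44, 46, 62, 64, 76
The 2 values of 42 share dense rank 1.
The 2 values of 44 share dense rank 2.
Remaining distinct values take the next consecutive integers.
Group A values → pooled ranks: 46→3, 64→5, 44→2
Mean rank = (3 + 5 + 2) / 3 = 3.33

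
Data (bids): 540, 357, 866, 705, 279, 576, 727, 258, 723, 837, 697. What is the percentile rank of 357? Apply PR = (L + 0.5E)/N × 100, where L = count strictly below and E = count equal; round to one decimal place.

N = 11.
Strictly below 357: 2. Equal to 357: 1.
PR = (2 + 0.5·1)/11 × 100 = 22.7

22.7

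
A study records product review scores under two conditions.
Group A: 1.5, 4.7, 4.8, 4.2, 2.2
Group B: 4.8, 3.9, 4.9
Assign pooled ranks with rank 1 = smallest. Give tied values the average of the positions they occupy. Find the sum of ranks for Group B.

Sorted (ascending): 1.5, 2.2, 3.9, 4.2, 4.7, 4.8, 4.8, 4.9
The 2 values of 4.8 occupy positions 6–7 → average rank (6+7)/2 = 6.5.
Group B values → pooled ranks: 4.8→6.5, 3.9→3, 4.9→8
Rank sum = 6.5 + 3 + 8 = 17.5

17.5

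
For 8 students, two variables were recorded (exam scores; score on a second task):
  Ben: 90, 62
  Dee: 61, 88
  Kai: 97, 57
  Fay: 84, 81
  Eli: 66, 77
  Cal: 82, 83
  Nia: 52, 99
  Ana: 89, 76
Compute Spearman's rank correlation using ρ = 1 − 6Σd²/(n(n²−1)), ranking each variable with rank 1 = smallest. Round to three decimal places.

-0.929

Ranks of variable 1: 7, 2, 8, 5, 3, 4, 1, 6
Ranks of variable 2: 2, 7, 1, 5, 4, 6, 8, 3
d = r₁ − r₂: 5, -5, 7, 0, -1, -2, -7, 3
d²: 25, 25, 49, 0, 1, 4, 49, 9; Σd² = 162
ρ = 1 − 6·162/(8·63) = 1 − 972/504 = -0.929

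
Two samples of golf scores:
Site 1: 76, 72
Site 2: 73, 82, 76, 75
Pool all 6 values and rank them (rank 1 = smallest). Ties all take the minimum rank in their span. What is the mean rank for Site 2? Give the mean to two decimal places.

Sorted (ascending): 72, 73, 75, 76, 76, 82
The 2 values of 76 occupy positions 4–5 → each gets rank 4.
Site 2 values → pooled ranks: 73→2, 82→6, 76→4, 75→3
Mean rank = (2 + 6 + 4 + 3) / 4 = 3.75

3.75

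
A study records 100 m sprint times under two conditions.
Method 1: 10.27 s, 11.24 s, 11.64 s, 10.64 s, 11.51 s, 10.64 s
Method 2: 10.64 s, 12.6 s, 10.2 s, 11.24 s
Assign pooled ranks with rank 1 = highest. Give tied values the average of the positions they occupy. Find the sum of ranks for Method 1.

32.5

Sorted (descending): 12.6, 11.64, 11.51, 11.24, 11.24, 10.64, 10.64, 10.64, 10.27, 10.2
The 2 values of 11.24 occupy positions 4–5 → average rank (4+5)/2 = 4.5.
The 3 values of 10.64 occupy positions 6–8 → average rank 7.
Method 1 values → pooled ranks: 10.27→9, 11.24→4.5, 11.64→2, 10.64→7, 11.51→3, 10.64→7
Rank sum = 9 + 4.5 + 2 + 7 + 3 + 7 = 32.5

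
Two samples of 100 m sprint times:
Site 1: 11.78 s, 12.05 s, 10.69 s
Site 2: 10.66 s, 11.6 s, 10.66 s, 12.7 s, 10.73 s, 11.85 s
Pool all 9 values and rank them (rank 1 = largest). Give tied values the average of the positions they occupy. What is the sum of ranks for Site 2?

Sorted (descending): 12.7, 12.05, 11.85, 11.78, 11.6, 10.73, 10.69, 10.66, 10.66
The 2 values of 10.66 occupy positions 8–9 → average rank (8+9)/2 = 8.5.
Site 2 values → pooled ranks: 10.66→8.5, 11.6→5, 10.66→8.5, 12.7→1, 10.73→6, 11.85→3
Rank sum = 8.5 + 5 + 8.5 + 1 + 6 + 3 = 32

32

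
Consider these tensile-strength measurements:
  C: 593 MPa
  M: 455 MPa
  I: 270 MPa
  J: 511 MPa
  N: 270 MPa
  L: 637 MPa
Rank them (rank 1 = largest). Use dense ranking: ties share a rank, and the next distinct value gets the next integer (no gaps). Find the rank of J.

Sorted (descending): 637, 593, 511, 455, 270, 270
The 2 values of 270 share dense rank 5.
Remaining distinct values take the next consecutive integers.
J has value 511 MPa → rank 3.

3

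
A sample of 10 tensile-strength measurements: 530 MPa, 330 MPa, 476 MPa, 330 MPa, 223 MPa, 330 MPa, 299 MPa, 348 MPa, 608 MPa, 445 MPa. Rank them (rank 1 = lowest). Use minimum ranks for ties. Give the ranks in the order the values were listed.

9, 3, 8, 3, 1, 3, 2, 6, 10, 7

Sorted (ascending): 223, 299, 330, 330, 330, 348, 445, 476, 530, 608
The 3 values of 330 occupy positions 3–5 → each gets rank 3.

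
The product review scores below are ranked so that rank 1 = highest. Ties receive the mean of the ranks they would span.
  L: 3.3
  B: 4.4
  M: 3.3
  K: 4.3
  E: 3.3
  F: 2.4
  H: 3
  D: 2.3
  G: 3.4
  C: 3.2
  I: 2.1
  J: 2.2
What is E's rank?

5

Sorted (descending): 4.4, 4.3, 3.4, 3.3, 3.3, 3.3, 3.2, 3, 2.4, 2.3, 2.2, 2.1
The 3 values of 3.3 occupy positions 4–6 → average rank 5.
E has value 3.3 → rank 5.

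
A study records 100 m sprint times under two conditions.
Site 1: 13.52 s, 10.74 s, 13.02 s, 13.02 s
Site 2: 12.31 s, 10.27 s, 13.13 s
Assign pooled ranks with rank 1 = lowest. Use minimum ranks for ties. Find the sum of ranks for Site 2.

Sorted (ascending): 10.27, 10.74, 12.31, 13.02, 13.02, 13.13, 13.52
The 2 values of 13.02 occupy positions 4–5 → each gets rank 4.
Site 2 values → pooled ranks: 12.31→3, 10.27→1, 13.13→6
Rank sum = 3 + 1 + 6 = 10

10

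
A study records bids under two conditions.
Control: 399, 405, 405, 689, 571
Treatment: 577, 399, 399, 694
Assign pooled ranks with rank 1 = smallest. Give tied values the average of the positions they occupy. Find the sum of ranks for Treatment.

20

Sorted (ascending): 399, 399, 399, 405, 405, 571, 577, 689, 694
The 3 values of 399 occupy positions 1–3 → average rank 2.
The 2 values of 405 occupy positions 4–5 → average rank (4+5)/2 = 4.5.
Treatment values → pooled ranks: 577→7, 399→2, 399→2, 694→9
Rank sum = 7 + 2 + 2 + 9 = 20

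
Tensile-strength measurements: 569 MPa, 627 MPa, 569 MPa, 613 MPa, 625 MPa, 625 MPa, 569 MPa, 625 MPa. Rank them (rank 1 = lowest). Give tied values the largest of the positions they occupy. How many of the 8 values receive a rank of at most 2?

0

Sorted (ascending): 569, 569, 569, 613, 625, 625, 625, 627
The 3 values of 569 occupy positions 1–3 → each gets rank 3.
The 3 values of 625 occupy positions 5–7 → each gets rank 7.
Ranks ≤ 2: {} → 0 values.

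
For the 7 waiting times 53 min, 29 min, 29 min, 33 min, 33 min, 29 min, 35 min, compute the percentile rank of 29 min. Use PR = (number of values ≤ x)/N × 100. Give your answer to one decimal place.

N = 7.
Strictly below 29: 0. Equal to 29: 3.
PR = 3/7 × 100 = 42.9

42.9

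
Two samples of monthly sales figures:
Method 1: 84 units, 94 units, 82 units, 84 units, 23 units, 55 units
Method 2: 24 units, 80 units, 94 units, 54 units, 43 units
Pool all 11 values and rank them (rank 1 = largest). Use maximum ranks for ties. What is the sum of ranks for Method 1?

33

Sorted (descending): 94, 94, 84, 84, 82, 80, 55, 54, 43, 24, 23
The 2 values of 94 occupy positions 1–2 → each gets rank 2.
The 2 values of 84 occupy positions 3–4 → each gets rank 4.
Method 1 values → pooled ranks: 84→4, 94→2, 82→5, 84→4, 23→11, 55→7
Rank sum = 4 + 2 + 5 + 4 + 11 + 7 = 33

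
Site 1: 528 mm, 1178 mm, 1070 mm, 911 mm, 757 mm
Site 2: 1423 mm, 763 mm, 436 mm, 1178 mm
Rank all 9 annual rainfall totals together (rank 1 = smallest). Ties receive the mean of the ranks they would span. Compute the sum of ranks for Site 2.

21.5

Sorted (ascending): 436, 528, 757, 763, 911, 1070, 1178, 1178, 1423
The 2 values of 1178 occupy positions 7–8 → average rank (7+8)/2 = 7.5.
Site 2 values → pooled ranks: 1423→9, 763→4, 436→1, 1178→7.5
Rank sum = 9 + 4 + 1 + 7.5 = 21.5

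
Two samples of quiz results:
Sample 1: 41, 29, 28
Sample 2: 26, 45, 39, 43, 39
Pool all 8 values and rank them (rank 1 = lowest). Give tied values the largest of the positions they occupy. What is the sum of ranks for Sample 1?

Sorted (ascending): 26, 28, 29, 39, 39, 41, 43, 45
The 2 values of 39 occupy positions 4–5 → each gets rank 5.
Sample 1 values → pooled ranks: 41→6, 29→3, 28→2
Rank sum = 6 + 3 + 2 = 11

11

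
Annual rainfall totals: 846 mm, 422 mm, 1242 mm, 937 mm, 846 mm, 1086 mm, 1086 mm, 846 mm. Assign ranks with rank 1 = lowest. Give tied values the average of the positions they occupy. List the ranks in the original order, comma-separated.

3, 1, 8, 5, 3, 6.5, 6.5, 3

Sorted (ascending): 422, 846, 846, 846, 937, 1086, 1086, 1242
The 3 values of 846 occupy positions 2–4 → average rank 3.
The 2 values of 1086 occupy positions 6–7 → average rank (6+7)/2 = 6.5.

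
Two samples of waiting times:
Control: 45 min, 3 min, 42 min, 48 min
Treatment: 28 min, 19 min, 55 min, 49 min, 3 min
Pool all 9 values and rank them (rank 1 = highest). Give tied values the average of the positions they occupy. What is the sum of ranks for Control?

Sorted (descending): 55, 49, 48, 45, 42, 28, 19, 3, 3
The 2 values of 3 occupy positions 8–9 → average rank (8+9)/2 = 8.5.
Control values → pooled ranks: 45→4, 3→8.5, 42→5, 48→3
Rank sum = 4 + 8.5 + 5 + 3 = 20.5

20.5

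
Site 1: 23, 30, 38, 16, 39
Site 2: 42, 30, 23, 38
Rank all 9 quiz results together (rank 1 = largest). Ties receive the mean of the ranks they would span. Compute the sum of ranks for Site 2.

Sorted (descending): 42, 39, 38, 38, 30, 30, 23, 23, 16
The 2 values of 38 occupy positions 3–4 → average rank (3+4)/2 = 3.5.
The 2 values of 30 occupy positions 5–6 → average rank (5+6)/2 = 5.5.
The 2 values of 23 occupy positions 7–8 → average rank (7+8)/2 = 7.5.
Site 2 values → pooled ranks: 42→1, 30→5.5, 23→7.5, 38→3.5
Rank sum = 1 + 5.5 + 7.5 + 3.5 = 17.5

17.5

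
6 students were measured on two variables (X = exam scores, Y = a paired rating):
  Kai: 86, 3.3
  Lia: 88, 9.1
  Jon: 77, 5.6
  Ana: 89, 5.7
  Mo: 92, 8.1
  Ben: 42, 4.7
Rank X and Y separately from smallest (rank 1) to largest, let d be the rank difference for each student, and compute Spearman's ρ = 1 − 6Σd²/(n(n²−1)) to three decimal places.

Ranks of variable 1: 3, 4, 2, 5, 6, 1
Ranks of variable 2: 1, 6, 3, 4, 5, 2
d = r₁ − r₂: 2, -2, -1, 1, 1, -1
d²: 4, 4, 1, 1, 1, 1; Σd² = 12
ρ = 1 − 6·12/(6·35) = 1 − 72/210 = 0.657

0.657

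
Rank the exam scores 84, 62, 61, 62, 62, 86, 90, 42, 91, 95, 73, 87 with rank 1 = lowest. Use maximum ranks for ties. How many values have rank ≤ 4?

Sorted (ascending): 42, 61, 62, 62, 62, 73, 84, 86, 87, 90, 91, 95
The 3 values of 62 occupy positions 3–5 → each gets rank 5.
Ranks ≤ 4: {1, 2} → 2 values.

2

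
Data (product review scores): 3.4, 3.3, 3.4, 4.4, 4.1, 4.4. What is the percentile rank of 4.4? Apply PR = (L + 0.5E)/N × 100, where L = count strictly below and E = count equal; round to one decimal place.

83.3

N = 6.
Strictly below 4.4: 4. Equal to 4.4: 2.
PR = (4 + 0.5·2)/6 × 100 = 83.3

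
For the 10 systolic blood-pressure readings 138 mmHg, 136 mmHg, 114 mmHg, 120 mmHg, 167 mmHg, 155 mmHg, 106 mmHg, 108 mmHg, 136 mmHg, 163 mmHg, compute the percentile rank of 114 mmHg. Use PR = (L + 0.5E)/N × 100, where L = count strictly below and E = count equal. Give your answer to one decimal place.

N = 10.
Strictly below 114: 2. Equal to 114: 1.
PR = (2 + 0.5·1)/10 × 100 = 25.0

25.0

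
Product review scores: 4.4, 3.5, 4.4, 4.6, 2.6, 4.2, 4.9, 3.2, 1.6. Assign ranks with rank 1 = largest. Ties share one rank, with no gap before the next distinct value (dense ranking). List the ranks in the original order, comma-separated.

3, 5, 3, 2, 7, 4, 1, 6, 8

Sorted (descending): 4.9, 4.6, 4.4, 4.4, 4.2, 3.5, 3.2, 2.6, 1.6
The 2 values of 4.4 share dense rank 3.
Remaining distinct values take the next consecutive integers.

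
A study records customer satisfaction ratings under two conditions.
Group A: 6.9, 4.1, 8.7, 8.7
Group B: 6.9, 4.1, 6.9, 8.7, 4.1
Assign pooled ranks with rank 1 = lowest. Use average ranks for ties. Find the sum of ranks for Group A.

Sorted (ascending): 4.1, 4.1, 4.1, 6.9, 6.9, 6.9, 8.7, 8.7, 8.7
The 3 values of 4.1 occupy positions 1–3 → average rank 2.
The 3 values of 6.9 occupy positions 4–6 → average rank 5.
The 3 values of 8.7 occupy positions 7–9 → average rank 8.
Group A values → pooled ranks: 6.9→5, 4.1→2, 8.7→8, 8.7→8
Rank sum = 5 + 2 + 8 + 8 = 23

23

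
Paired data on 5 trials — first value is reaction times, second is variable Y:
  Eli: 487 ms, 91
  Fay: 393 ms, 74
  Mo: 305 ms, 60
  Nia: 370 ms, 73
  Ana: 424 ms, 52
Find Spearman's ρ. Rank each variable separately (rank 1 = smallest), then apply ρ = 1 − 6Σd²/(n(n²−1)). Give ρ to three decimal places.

0.400

Ranks of variable 1: 5, 3, 1, 2, 4
Ranks of variable 2: 5, 4, 2, 3, 1
d = r₁ − r₂: 0, -1, -1, -1, 3
d²: 0, 1, 1, 1, 9; Σd² = 12
ρ = 1 − 6·12/(5·24) = 1 − 72/120 = 0.400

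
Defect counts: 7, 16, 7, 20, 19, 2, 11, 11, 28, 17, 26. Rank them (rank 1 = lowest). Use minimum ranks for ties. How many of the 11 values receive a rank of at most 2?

3

Sorted (ascending): 2, 7, 7, 11, 11, 16, 17, 19, 20, 26, 28
The 2 values of 7 occupy positions 2–3 → each gets rank 2.
The 2 values of 11 occupy positions 4–5 → each gets rank 4.
Ranks ≤ 2: {1, 2, 2} → 3 values.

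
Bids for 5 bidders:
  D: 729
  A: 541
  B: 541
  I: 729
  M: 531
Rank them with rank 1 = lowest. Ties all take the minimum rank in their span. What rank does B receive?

2

Sorted (ascending): 531, 541, 541, 729, 729
The 2 values of 541 occupy positions 2–3 → each gets rank 2.
The 2 values of 729 occupy positions 4–5 → each gets rank 4.
B has value 541 → rank 2.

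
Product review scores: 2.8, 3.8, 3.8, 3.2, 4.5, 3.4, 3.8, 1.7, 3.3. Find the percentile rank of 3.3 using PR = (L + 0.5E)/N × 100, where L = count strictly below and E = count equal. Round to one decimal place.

38.9

N = 9.
Strictly below 3.3: 3. Equal to 3.3: 1.
PR = (3 + 0.5·1)/9 × 100 = 38.9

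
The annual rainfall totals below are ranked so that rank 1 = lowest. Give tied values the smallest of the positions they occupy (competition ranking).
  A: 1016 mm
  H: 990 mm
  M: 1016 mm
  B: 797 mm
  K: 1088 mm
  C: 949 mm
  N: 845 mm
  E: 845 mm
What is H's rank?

Sorted (ascending): 797, 845, 845, 949, 990, 1016, 1016, 1088
The 2 values of 845 occupy positions 2–3 → each gets rank 2.
The 2 values of 1016 occupy positions 6–7 → each gets rank 6.
H has value 990 mm → rank 5.

5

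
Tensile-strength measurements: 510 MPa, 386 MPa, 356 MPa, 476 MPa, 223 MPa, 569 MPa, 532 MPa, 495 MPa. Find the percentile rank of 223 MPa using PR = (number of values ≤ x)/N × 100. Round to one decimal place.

12.5

N = 8.
Strictly below 223: 0. Equal to 223: 1.
PR = 1/8 × 100 = 12.5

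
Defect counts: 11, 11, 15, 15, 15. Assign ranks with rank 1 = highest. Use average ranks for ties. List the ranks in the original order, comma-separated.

4.5, 4.5, 2, 2, 2

Sorted (descending): 15, 15, 15, 11, 11
The 3 values of 15 occupy positions 1–3 → average rank 2.
The 2 values of 11 occupy positions 4–5 → average rank (4+5)/2 = 4.5.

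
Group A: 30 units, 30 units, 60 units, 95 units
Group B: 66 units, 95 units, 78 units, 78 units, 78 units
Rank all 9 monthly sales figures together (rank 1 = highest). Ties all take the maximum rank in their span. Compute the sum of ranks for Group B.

Sorted (descending): 95, 95, 78, 78, 78, 66, 60, 30, 30
The 2 values of 95 occupy positions 1–2 → each gets rank 2.
The 3 values of 78 occupy positions 3–5 → each gets rank 5.
The 2 values of 30 occupy positions 8–9 → each gets rank 9.
Group B values → pooled ranks: 66→6, 95→2, 78→5, 78→5, 78→5
Rank sum = 6 + 2 + 5 + 5 + 5 = 23

23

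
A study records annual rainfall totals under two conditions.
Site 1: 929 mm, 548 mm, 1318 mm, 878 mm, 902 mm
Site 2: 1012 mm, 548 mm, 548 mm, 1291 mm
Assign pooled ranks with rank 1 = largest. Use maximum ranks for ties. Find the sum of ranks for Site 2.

Sorted (descending): 1318, 1291, 1012, 929, 902, 878, 548, 548, 548
The 3 values of 548 occupy positions 7–9 → each gets rank 9.
Site 2 values → pooled ranks: 1012→3, 548→9, 548→9, 1291→2
Rank sum = 3 + 9 + 9 + 2 = 23

23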